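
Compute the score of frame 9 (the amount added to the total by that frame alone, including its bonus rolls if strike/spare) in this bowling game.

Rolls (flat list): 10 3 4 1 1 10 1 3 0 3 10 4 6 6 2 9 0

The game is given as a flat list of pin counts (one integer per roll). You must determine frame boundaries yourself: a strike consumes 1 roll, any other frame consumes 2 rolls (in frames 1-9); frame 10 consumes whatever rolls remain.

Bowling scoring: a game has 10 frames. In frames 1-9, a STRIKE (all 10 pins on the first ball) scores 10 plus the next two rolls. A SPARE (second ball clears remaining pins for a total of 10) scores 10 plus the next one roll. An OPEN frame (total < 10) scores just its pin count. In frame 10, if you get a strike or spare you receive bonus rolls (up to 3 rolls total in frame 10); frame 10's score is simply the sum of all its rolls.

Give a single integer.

Frame 1: STRIKE. 10 + next two rolls (3+4) = 17. Cumulative: 17
Frame 2: OPEN (3+4=7). Cumulative: 24
Frame 3: OPEN (1+1=2). Cumulative: 26
Frame 4: STRIKE. 10 + next two rolls (1+3) = 14. Cumulative: 40
Frame 5: OPEN (1+3=4). Cumulative: 44
Frame 6: OPEN (0+3=3). Cumulative: 47
Frame 7: STRIKE. 10 + next two rolls (4+6) = 20. Cumulative: 67
Frame 8: SPARE (4+6=10). 10 + next roll (6) = 16. Cumulative: 83
Frame 9: OPEN (6+2=8). Cumulative: 91
Frame 10: OPEN. Sum of all frame-10 rolls (9+0) = 9. Cumulative: 100

Answer: 8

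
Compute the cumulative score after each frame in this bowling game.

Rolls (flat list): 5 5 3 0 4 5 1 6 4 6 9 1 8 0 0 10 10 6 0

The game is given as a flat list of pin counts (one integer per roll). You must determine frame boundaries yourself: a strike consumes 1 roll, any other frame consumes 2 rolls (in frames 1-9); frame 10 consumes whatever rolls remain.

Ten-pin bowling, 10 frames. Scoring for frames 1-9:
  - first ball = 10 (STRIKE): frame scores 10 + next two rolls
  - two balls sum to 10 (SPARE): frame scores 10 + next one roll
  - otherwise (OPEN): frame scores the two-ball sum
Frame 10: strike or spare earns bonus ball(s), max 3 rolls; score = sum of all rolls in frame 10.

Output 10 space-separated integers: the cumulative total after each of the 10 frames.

Answer: 13 16 25 32 51 69 77 97 113 119

Derivation:
Frame 1: SPARE (5+5=10). 10 + next roll (3) = 13. Cumulative: 13
Frame 2: OPEN (3+0=3). Cumulative: 16
Frame 3: OPEN (4+5=9). Cumulative: 25
Frame 4: OPEN (1+6=7). Cumulative: 32
Frame 5: SPARE (4+6=10). 10 + next roll (9) = 19. Cumulative: 51
Frame 6: SPARE (9+1=10). 10 + next roll (8) = 18. Cumulative: 69
Frame 7: OPEN (8+0=8). Cumulative: 77
Frame 8: SPARE (0+10=10). 10 + next roll (10) = 20. Cumulative: 97
Frame 9: STRIKE. 10 + next two rolls (6+0) = 16. Cumulative: 113
Frame 10: OPEN. Sum of all frame-10 rolls (6+0) = 6. Cumulative: 119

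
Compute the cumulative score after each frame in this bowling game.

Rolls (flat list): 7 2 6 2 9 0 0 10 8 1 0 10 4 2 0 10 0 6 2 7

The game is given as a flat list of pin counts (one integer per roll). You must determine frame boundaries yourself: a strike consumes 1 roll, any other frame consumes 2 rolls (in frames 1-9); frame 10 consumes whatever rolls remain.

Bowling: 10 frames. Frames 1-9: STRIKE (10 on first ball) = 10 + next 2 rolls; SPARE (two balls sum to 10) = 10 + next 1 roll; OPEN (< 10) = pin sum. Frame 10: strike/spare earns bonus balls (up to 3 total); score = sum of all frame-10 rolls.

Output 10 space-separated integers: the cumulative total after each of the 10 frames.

Frame 1: OPEN (7+2=9). Cumulative: 9
Frame 2: OPEN (6+2=8). Cumulative: 17
Frame 3: OPEN (9+0=9). Cumulative: 26
Frame 4: SPARE (0+10=10). 10 + next roll (8) = 18. Cumulative: 44
Frame 5: OPEN (8+1=9). Cumulative: 53
Frame 6: SPARE (0+10=10). 10 + next roll (4) = 14. Cumulative: 67
Frame 7: OPEN (4+2=6). Cumulative: 73
Frame 8: SPARE (0+10=10). 10 + next roll (0) = 10. Cumulative: 83
Frame 9: OPEN (0+6=6). Cumulative: 89
Frame 10: OPEN. Sum of all frame-10 rolls (2+7) = 9. Cumulative: 98

Answer: 9 17 26 44 53 67 73 83 89 98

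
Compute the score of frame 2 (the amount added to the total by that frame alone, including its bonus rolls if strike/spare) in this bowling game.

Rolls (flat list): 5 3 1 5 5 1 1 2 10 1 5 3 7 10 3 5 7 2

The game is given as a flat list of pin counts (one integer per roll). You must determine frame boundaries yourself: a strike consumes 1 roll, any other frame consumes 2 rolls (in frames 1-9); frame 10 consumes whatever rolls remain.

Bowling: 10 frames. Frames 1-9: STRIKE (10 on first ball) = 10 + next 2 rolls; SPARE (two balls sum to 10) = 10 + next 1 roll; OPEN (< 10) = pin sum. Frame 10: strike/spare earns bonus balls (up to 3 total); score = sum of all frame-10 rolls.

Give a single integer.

Frame 1: OPEN (5+3=8). Cumulative: 8
Frame 2: OPEN (1+5=6). Cumulative: 14
Frame 3: OPEN (5+1=6). Cumulative: 20
Frame 4: OPEN (1+2=3). Cumulative: 23

Answer: 6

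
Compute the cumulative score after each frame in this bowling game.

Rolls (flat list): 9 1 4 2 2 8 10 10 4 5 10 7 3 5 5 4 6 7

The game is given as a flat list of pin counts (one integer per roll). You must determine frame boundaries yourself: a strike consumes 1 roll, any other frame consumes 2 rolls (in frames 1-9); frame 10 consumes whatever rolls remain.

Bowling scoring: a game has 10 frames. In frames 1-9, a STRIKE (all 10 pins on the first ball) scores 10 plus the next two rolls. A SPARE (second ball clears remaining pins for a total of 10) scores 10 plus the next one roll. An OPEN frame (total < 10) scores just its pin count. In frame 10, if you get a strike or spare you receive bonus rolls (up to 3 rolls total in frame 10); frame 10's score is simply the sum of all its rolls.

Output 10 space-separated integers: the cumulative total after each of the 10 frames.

Frame 1: SPARE (9+1=10). 10 + next roll (4) = 14. Cumulative: 14
Frame 2: OPEN (4+2=6). Cumulative: 20
Frame 3: SPARE (2+8=10). 10 + next roll (10) = 20. Cumulative: 40
Frame 4: STRIKE. 10 + next two rolls (10+4) = 24. Cumulative: 64
Frame 5: STRIKE. 10 + next two rolls (4+5) = 19. Cumulative: 83
Frame 6: OPEN (4+5=9). Cumulative: 92
Frame 7: STRIKE. 10 + next two rolls (7+3) = 20. Cumulative: 112
Frame 8: SPARE (7+3=10). 10 + next roll (5) = 15. Cumulative: 127
Frame 9: SPARE (5+5=10). 10 + next roll (4) = 14. Cumulative: 141
Frame 10: SPARE. Sum of all frame-10 rolls (4+6+7) = 17. Cumulative: 158

Answer: 14 20 40 64 83 92 112 127 141 158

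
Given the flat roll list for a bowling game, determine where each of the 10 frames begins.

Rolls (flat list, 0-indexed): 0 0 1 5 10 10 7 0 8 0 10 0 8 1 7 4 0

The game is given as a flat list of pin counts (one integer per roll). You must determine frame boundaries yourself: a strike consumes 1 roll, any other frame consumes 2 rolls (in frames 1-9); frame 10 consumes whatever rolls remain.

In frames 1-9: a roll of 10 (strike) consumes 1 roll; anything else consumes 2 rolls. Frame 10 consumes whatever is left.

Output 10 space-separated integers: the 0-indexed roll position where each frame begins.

Answer: 0 2 4 5 6 8 10 11 13 15

Derivation:
Frame 1 starts at roll index 0: rolls=0,0 (sum=0), consumes 2 rolls
Frame 2 starts at roll index 2: rolls=1,5 (sum=6), consumes 2 rolls
Frame 3 starts at roll index 4: roll=10 (strike), consumes 1 roll
Frame 4 starts at roll index 5: roll=10 (strike), consumes 1 roll
Frame 5 starts at roll index 6: rolls=7,0 (sum=7), consumes 2 rolls
Frame 6 starts at roll index 8: rolls=8,0 (sum=8), consumes 2 rolls
Frame 7 starts at roll index 10: roll=10 (strike), consumes 1 roll
Frame 8 starts at roll index 11: rolls=0,8 (sum=8), consumes 2 rolls
Frame 9 starts at roll index 13: rolls=1,7 (sum=8), consumes 2 rolls
Frame 10 starts at roll index 15: 2 remaining rolls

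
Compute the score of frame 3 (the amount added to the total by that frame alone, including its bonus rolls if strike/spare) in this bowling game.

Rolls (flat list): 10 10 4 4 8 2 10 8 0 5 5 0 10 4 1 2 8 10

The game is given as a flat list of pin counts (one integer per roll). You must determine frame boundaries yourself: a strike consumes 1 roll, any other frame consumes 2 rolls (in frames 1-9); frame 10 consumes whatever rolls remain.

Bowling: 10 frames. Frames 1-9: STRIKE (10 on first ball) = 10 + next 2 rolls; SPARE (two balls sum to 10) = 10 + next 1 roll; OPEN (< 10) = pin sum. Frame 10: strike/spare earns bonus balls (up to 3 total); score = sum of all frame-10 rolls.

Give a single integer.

Frame 1: STRIKE. 10 + next two rolls (10+4) = 24. Cumulative: 24
Frame 2: STRIKE. 10 + next two rolls (4+4) = 18. Cumulative: 42
Frame 3: OPEN (4+4=8). Cumulative: 50
Frame 4: SPARE (8+2=10). 10 + next roll (10) = 20. Cumulative: 70
Frame 5: STRIKE. 10 + next two rolls (8+0) = 18. Cumulative: 88

Answer: 8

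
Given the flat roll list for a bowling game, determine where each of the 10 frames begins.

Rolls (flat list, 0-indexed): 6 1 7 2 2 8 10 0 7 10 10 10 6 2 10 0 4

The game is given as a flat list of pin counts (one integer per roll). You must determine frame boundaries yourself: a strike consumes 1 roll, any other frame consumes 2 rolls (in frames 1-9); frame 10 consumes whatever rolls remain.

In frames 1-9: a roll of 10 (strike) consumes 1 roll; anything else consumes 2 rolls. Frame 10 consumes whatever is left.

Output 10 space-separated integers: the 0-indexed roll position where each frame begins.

Frame 1 starts at roll index 0: rolls=6,1 (sum=7), consumes 2 rolls
Frame 2 starts at roll index 2: rolls=7,2 (sum=9), consumes 2 rolls
Frame 3 starts at roll index 4: rolls=2,8 (sum=10), consumes 2 rolls
Frame 4 starts at roll index 6: roll=10 (strike), consumes 1 roll
Frame 5 starts at roll index 7: rolls=0,7 (sum=7), consumes 2 rolls
Frame 6 starts at roll index 9: roll=10 (strike), consumes 1 roll
Frame 7 starts at roll index 10: roll=10 (strike), consumes 1 roll
Frame 8 starts at roll index 11: roll=10 (strike), consumes 1 roll
Frame 9 starts at roll index 12: rolls=6,2 (sum=8), consumes 2 rolls
Frame 10 starts at roll index 14: 3 remaining rolls

Answer: 0 2 4 6 7 9 10 11 12 14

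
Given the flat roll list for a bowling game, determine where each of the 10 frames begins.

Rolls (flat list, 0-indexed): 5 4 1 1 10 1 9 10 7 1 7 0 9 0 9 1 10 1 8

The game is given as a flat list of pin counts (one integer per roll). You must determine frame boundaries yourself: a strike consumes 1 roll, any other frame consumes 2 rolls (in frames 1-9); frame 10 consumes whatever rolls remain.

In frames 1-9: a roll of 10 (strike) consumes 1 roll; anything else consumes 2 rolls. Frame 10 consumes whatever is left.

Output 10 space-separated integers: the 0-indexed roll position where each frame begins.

Answer: 0 2 4 5 7 8 10 12 14 16

Derivation:
Frame 1 starts at roll index 0: rolls=5,4 (sum=9), consumes 2 rolls
Frame 2 starts at roll index 2: rolls=1,1 (sum=2), consumes 2 rolls
Frame 3 starts at roll index 4: roll=10 (strike), consumes 1 roll
Frame 4 starts at roll index 5: rolls=1,9 (sum=10), consumes 2 rolls
Frame 5 starts at roll index 7: roll=10 (strike), consumes 1 roll
Frame 6 starts at roll index 8: rolls=7,1 (sum=8), consumes 2 rolls
Frame 7 starts at roll index 10: rolls=7,0 (sum=7), consumes 2 rolls
Frame 8 starts at roll index 12: rolls=9,0 (sum=9), consumes 2 rolls
Frame 9 starts at roll index 14: rolls=9,1 (sum=10), consumes 2 rolls
Frame 10 starts at roll index 16: 3 remaining rolls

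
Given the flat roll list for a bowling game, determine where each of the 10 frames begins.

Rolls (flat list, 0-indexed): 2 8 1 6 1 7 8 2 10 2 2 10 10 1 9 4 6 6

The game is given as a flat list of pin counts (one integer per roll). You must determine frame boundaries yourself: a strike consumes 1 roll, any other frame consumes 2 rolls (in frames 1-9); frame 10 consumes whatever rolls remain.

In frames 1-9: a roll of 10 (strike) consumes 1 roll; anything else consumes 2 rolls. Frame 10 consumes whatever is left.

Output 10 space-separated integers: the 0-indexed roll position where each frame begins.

Answer: 0 2 4 6 8 9 11 12 13 15

Derivation:
Frame 1 starts at roll index 0: rolls=2,8 (sum=10), consumes 2 rolls
Frame 2 starts at roll index 2: rolls=1,6 (sum=7), consumes 2 rolls
Frame 3 starts at roll index 4: rolls=1,7 (sum=8), consumes 2 rolls
Frame 4 starts at roll index 6: rolls=8,2 (sum=10), consumes 2 rolls
Frame 5 starts at roll index 8: roll=10 (strike), consumes 1 roll
Frame 6 starts at roll index 9: rolls=2,2 (sum=4), consumes 2 rolls
Frame 7 starts at roll index 11: roll=10 (strike), consumes 1 roll
Frame 8 starts at roll index 12: roll=10 (strike), consumes 1 roll
Frame 9 starts at roll index 13: rolls=1,9 (sum=10), consumes 2 rolls
Frame 10 starts at roll index 15: 3 remaining rolls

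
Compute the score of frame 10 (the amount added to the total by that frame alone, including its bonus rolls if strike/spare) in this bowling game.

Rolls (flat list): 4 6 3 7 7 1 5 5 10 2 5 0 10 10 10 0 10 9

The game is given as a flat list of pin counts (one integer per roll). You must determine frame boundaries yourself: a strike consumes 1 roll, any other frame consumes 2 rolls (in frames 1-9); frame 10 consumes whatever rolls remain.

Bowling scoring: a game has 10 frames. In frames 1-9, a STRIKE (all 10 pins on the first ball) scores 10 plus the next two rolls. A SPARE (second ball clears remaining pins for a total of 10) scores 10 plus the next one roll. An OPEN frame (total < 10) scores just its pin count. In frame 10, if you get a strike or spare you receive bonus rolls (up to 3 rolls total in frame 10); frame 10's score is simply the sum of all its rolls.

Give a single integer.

Frame 1: SPARE (4+6=10). 10 + next roll (3) = 13. Cumulative: 13
Frame 2: SPARE (3+7=10). 10 + next roll (7) = 17. Cumulative: 30
Frame 3: OPEN (7+1=8). Cumulative: 38
Frame 4: SPARE (5+5=10). 10 + next roll (10) = 20. Cumulative: 58
Frame 5: STRIKE. 10 + next two rolls (2+5) = 17. Cumulative: 75
Frame 6: OPEN (2+5=7). Cumulative: 82
Frame 7: SPARE (0+10=10). 10 + next roll (10) = 20. Cumulative: 102
Frame 8: STRIKE. 10 + next two rolls (10+0) = 20. Cumulative: 122
Frame 9: STRIKE. 10 + next two rolls (0+10) = 20. Cumulative: 142
Frame 10: SPARE. Sum of all frame-10 rolls (0+10+9) = 19. Cumulative: 161

Answer: 19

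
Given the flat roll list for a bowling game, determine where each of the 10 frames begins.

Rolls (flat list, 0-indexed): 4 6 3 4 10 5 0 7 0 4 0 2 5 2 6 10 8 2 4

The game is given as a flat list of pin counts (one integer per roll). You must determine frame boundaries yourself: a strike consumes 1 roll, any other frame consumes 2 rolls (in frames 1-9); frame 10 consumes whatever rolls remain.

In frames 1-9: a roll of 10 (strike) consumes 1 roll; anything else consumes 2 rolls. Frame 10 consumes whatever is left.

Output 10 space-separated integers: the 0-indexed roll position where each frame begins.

Answer: 0 2 4 5 7 9 11 13 15 16

Derivation:
Frame 1 starts at roll index 0: rolls=4,6 (sum=10), consumes 2 rolls
Frame 2 starts at roll index 2: rolls=3,4 (sum=7), consumes 2 rolls
Frame 3 starts at roll index 4: roll=10 (strike), consumes 1 roll
Frame 4 starts at roll index 5: rolls=5,0 (sum=5), consumes 2 rolls
Frame 5 starts at roll index 7: rolls=7,0 (sum=7), consumes 2 rolls
Frame 6 starts at roll index 9: rolls=4,0 (sum=4), consumes 2 rolls
Frame 7 starts at roll index 11: rolls=2,5 (sum=7), consumes 2 rolls
Frame 8 starts at roll index 13: rolls=2,6 (sum=8), consumes 2 rolls
Frame 9 starts at roll index 15: roll=10 (strike), consumes 1 roll
Frame 10 starts at roll index 16: 3 remaining rolls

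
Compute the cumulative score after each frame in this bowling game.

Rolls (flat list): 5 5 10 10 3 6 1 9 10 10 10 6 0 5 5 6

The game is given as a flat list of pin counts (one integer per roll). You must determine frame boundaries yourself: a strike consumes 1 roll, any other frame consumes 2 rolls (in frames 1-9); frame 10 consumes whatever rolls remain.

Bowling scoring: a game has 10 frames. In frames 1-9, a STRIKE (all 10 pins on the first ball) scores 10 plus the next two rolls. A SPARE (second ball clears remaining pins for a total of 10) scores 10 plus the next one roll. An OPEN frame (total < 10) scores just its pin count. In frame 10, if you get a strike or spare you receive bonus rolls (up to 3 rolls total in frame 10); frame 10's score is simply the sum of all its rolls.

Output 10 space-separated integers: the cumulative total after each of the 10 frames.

Frame 1: SPARE (5+5=10). 10 + next roll (10) = 20. Cumulative: 20
Frame 2: STRIKE. 10 + next two rolls (10+3) = 23. Cumulative: 43
Frame 3: STRIKE. 10 + next two rolls (3+6) = 19. Cumulative: 62
Frame 4: OPEN (3+6=9). Cumulative: 71
Frame 5: SPARE (1+9=10). 10 + next roll (10) = 20. Cumulative: 91
Frame 6: STRIKE. 10 + next two rolls (10+10) = 30. Cumulative: 121
Frame 7: STRIKE. 10 + next two rolls (10+6) = 26. Cumulative: 147
Frame 8: STRIKE. 10 + next two rolls (6+0) = 16. Cumulative: 163
Frame 9: OPEN (6+0=6). Cumulative: 169
Frame 10: SPARE. Sum of all frame-10 rolls (5+5+6) = 16. Cumulative: 185

Answer: 20 43 62 71 91 121 147 163 169 185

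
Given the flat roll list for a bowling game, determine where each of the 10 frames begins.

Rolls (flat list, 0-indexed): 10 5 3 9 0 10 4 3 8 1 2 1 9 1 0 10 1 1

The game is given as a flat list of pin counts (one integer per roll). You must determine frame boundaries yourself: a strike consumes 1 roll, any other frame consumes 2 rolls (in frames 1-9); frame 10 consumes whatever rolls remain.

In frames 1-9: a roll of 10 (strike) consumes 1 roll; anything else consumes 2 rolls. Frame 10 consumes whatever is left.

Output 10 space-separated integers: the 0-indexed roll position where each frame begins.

Answer: 0 1 3 5 6 8 10 12 14 16

Derivation:
Frame 1 starts at roll index 0: roll=10 (strike), consumes 1 roll
Frame 2 starts at roll index 1: rolls=5,3 (sum=8), consumes 2 rolls
Frame 3 starts at roll index 3: rolls=9,0 (sum=9), consumes 2 rolls
Frame 4 starts at roll index 5: roll=10 (strike), consumes 1 roll
Frame 5 starts at roll index 6: rolls=4,3 (sum=7), consumes 2 rolls
Frame 6 starts at roll index 8: rolls=8,1 (sum=9), consumes 2 rolls
Frame 7 starts at roll index 10: rolls=2,1 (sum=3), consumes 2 rolls
Frame 8 starts at roll index 12: rolls=9,1 (sum=10), consumes 2 rolls
Frame 9 starts at roll index 14: rolls=0,10 (sum=10), consumes 2 rolls
Frame 10 starts at roll index 16: 2 remaining rolls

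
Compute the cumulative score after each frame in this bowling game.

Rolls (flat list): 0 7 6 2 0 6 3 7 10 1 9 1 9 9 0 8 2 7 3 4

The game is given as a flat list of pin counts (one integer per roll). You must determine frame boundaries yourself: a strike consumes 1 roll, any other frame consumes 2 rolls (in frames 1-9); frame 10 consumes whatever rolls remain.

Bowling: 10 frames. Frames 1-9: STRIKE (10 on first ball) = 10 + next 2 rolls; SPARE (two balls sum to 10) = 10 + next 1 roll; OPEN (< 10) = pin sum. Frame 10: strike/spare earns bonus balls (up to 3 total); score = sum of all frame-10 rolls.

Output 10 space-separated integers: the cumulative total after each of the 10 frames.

Answer: 7 15 21 41 61 72 91 100 117 131

Derivation:
Frame 1: OPEN (0+7=7). Cumulative: 7
Frame 2: OPEN (6+2=8). Cumulative: 15
Frame 3: OPEN (0+6=6). Cumulative: 21
Frame 4: SPARE (3+7=10). 10 + next roll (10) = 20. Cumulative: 41
Frame 5: STRIKE. 10 + next two rolls (1+9) = 20. Cumulative: 61
Frame 6: SPARE (1+9=10). 10 + next roll (1) = 11. Cumulative: 72
Frame 7: SPARE (1+9=10). 10 + next roll (9) = 19. Cumulative: 91
Frame 8: OPEN (9+0=9). Cumulative: 100
Frame 9: SPARE (8+2=10). 10 + next roll (7) = 17. Cumulative: 117
Frame 10: SPARE. Sum of all frame-10 rolls (7+3+4) = 14. Cumulative: 131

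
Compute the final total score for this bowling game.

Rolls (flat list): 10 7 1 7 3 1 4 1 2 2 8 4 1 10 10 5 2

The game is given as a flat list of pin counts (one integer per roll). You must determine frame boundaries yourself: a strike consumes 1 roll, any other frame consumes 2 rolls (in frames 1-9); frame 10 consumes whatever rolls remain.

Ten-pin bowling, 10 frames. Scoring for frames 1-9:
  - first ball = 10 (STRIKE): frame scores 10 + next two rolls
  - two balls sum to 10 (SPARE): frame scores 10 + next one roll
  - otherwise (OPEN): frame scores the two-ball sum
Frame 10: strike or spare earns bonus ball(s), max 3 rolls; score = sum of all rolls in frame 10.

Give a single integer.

Answer: 113

Derivation:
Frame 1: STRIKE. 10 + next two rolls (7+1) = 18. Cumulative: 18
Frame 2: OPEN (7+1=8). Cumulative: 26
Frame 3: SPARE (7+3=10). 10 + next roll (1) = 11. Cumulative: 37
Frame 4: OPEN (1+4=5). Cumulative: 42
Frame 5: OPEN (1+2=3). Cumulative: 45
Frame 6: SPARE (2+8=10). 10 + next roll (4) = 14. Cumulative: 59
Frame 7: OPEN (4+1=5). Cumulative: 64
Frame 8: STRIKE. 10 + next two rolls (10+5) = 25. Cumulative: 89
Frame 9: STRIKE. 10 + next two rolls (5+2) = 17. Cumulative: 106
Frame 10: OPEN. Sum of all frame-10 rolls (5+2) = 7. Cumulative: 113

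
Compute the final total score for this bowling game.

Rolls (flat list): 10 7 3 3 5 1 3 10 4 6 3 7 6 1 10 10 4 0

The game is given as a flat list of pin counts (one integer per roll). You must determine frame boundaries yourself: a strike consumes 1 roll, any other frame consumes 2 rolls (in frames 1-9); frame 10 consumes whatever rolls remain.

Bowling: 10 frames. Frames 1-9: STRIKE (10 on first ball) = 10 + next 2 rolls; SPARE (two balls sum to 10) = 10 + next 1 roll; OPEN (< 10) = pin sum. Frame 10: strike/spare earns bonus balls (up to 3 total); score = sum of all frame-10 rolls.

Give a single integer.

Frame 1: STRIKE. 10 + next two rolls (7+3) = 20. Cumulative: 20
Frame 2: SPARE (7+3=10). 10 + next roll (3) = 13. Cumulative: 33
Frame 3: OPEN (3+5=8). Cumulative: 41
Frame 4: OPEN (1+3=4). Cumulative: 45
Frame 5: STRIKE. 10 + next two rolls (4+6) = 20. Cumulative: 65
Frame 6: SPARE (4+6=10). 10 + next roll (3) = 13. Cumulative: 78
Frame 7: SPARE (3+7=10). 10 + next roll (6) = 16. Cumulative: 94
Frame 8: OPEN (6+1=7). Cumulative: 101
Frame 9: STRIKE. 10 + next two rolls (10+4) = 24. Cumulative: 125
Frame 10: STRIKE. Sum of all frame-10 rolls (10+4+0) = 14. Cumulative: 139

Answer: 139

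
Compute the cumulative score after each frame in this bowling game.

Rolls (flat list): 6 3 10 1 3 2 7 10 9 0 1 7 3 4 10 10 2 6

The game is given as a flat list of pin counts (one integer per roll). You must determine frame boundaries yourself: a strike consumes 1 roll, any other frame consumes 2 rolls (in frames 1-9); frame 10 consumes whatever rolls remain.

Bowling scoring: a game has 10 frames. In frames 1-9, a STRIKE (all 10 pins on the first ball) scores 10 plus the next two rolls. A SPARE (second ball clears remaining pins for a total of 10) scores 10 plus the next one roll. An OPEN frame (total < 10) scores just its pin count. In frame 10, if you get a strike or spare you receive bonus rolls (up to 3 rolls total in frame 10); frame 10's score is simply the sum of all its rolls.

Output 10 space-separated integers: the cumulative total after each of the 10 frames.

Answer: 9 23 27 36 55 64 72 79 101 119

Derivation:
Frame 1: OPEN (6+3=9). Cumulative: 9
Frame 2: STRIKE. 10 + next two rolls (1+3) = 14. Cumulative: 23
Frame 3: OPEN (1+3=4). Cumulative: 27
Frame 4: OPEN (2+7=9). Cumulative: 36
Frame 5: STRIKE. 10 + next two rolls (9+0) = 19. Cumulative: 55
Frame 6: OPEN (9+0=9). Cumulative: 64
Frame 7: OPEN (1+7=8). Cumulative: 72
Frame 8: OPEN (3+4=7). Cumulative: 79
Frame 9: STRIKE. 10 + next two rolls (10+2) = 22. Cumulative: 101
Frame 10: STRIKE. Sum of all frame-10 rolls (10+2+6) = 18. Cumulative: 119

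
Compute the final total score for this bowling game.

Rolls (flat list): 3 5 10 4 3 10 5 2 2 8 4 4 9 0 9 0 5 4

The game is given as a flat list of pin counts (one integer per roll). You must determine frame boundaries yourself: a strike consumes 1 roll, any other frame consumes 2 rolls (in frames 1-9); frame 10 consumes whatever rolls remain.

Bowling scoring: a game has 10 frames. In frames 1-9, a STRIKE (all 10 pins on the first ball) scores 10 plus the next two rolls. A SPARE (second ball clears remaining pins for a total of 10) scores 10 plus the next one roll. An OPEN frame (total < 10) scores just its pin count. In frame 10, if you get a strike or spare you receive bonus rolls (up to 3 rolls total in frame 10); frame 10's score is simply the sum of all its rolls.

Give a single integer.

Frame 1: OPEN (3+5=8). Cumulative: 8
Frame 2: STRIKE. 10 + next two rolls (4+3) = 17. Cumulative: 25
Frame 3: OPEN (4+3=7). Cumulative: 32
Frame 4: STRIKE. 10 + next two rolls (5+2) = 17. Cumulative: 49
Frame 5: OPEN (5+2=7). Cumulative: 56
Frame 6: SPARE (2+8=10). 10 + next roll (4) = 14. Cumulative: 70
Frame 7: OPEN (4+4=8). Cumulative: 78
Frame 8: OPEN (9+0=9). Cumulative: 87
Frame 9: OPEN (9+0=9). Cumulative: 96
Frame 10: OPEN. Sum of all frame-10 rolls (5+4) = 9. Cumulative: 105

Answer: 105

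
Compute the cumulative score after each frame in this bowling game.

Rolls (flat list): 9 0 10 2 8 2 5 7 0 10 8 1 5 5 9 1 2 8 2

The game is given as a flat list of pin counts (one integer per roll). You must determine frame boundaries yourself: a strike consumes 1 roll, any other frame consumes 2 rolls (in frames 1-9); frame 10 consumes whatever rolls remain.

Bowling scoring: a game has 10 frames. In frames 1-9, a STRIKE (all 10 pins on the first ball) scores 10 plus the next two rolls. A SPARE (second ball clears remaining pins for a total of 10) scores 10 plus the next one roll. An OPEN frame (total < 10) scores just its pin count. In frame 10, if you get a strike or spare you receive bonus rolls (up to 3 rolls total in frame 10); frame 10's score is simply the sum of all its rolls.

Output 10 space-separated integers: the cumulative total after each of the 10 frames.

Answer: 9 29 41 48 55 74 83 102 114 126

Derivation:
Frame 1: OPEN (9+0=9). Cumulative: 9
Frame 2: STRIKE. 10 + next two rolls (2+8) = 20. Cumulative: 29
Frame 3: SPARE (2+8=10). 10 + next roll (2) = 12. Cumulative: 41
Frame 4: OPEN (2+5=7). Cumulative: 48
Frame 5: OPEN (7+0=7). Cumulative: 55
Frame 6: STRIKE. 10 + next two rolls (8+1) = 19. Cumulative: 74
Frame 7: OPEN (8+1=9). Cumulative: 83
Frame 8: SPARE (5+5=10). 10 + next roll (9) = 19. Cumulative: 102
Frame 9: SPARE (9+1=10). 10 + next roll (2) = 12. Cumulative: 114
Frame 10: SPARE. Sum of all frame-10 rolls (2+8+2) = 12. Cumulative: 126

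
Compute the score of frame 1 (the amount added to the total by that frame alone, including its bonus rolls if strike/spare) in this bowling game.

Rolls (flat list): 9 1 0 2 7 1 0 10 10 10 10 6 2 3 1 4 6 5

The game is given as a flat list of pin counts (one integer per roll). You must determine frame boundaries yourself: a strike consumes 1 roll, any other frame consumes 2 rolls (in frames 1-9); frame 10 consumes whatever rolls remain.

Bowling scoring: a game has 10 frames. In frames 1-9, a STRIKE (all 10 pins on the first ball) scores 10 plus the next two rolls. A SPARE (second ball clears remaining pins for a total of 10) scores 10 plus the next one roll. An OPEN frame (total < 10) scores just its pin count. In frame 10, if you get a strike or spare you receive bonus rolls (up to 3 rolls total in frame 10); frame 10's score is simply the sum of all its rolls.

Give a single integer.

Frame 1: SPARE (9+1=10). 10 + next roll (0) = 10. Cumulative: 10
Frame 2: OPEN (0+2=2). Cumulative: 12
Frame 3: OPEN (7+1=8). Cumulative: 20

Answer: 10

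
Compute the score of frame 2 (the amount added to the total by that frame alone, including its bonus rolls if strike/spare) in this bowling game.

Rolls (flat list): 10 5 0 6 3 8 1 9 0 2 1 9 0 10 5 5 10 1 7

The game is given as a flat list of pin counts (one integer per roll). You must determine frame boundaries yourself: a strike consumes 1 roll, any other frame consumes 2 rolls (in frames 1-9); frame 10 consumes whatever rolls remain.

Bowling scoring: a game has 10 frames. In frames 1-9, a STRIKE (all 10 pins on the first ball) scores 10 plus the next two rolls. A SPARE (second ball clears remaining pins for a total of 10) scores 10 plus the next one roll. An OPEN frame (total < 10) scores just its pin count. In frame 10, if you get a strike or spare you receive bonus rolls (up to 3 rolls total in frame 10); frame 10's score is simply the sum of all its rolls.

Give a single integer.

Answer: 5

Derivation:
Frame 1: STRIKE. 10 + next two rolls (5+0) = 15. Cumulative: 15
Frame 2: OPEN (5+0=5). Cumulative: 20
Frame 3: OPEN (6+3=9). Cumulative: 29
Frame 4: OPEN (8+1=9). Cumulative: 38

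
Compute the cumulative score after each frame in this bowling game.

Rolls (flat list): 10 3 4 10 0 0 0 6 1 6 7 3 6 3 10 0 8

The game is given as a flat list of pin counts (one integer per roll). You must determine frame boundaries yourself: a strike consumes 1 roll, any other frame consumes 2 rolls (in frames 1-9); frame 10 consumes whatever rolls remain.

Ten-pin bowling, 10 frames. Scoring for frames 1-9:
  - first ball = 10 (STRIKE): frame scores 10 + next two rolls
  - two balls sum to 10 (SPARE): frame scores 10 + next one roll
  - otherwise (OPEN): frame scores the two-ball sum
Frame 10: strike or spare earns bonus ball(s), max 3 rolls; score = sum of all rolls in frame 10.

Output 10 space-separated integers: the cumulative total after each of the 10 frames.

Answer: 17 24 34 34 40 47 63 72 90 98

Derivation:
Frame 1: STRIKE. 10 + next two rolls (3+4) = 17. Cumulative: 17
Frame 2: OPEN (3+4=7). Cumulative: 24
Frame 3: STRIKE. 10 + next two rolls (0+0) = 10. Cumulative: 34
Frame 4: OPEN (0+0=0). Cumulative: 34
Frame 5: OPEN (0+6=6). Cumulative: 40
Frame 6: OPEN (1+6=7). Cumulative: 47
Frame 7: SPARE (7+3=10). 10 + next roll (6) = 16. Cumulative: 63
Frame 8: OPEN (6+3=9). Cumulative: 72
Frame 9: STRIKE. 10 + next two rolls (0+8) = 18. Cumulative: 90
Frame 10: OPEN. Sum of all frame-10 rolls (0+8) = 8. Cumulative: 98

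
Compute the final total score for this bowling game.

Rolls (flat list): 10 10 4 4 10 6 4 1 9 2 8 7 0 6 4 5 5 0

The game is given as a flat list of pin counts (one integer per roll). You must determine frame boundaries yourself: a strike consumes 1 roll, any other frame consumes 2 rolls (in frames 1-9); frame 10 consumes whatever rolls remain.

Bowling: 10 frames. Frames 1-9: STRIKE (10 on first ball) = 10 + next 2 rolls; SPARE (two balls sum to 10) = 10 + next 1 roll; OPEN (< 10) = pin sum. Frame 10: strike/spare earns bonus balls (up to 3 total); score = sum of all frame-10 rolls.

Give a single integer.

Frame 1: STRIKE. 10 + next two rolls (10+4) = 24. Cumulative: 24
Frame 2: STRIKE. 10 + next two rolls (4+4) = 18. Cumulative: 42
Frame 3: OPEN (4+4=8). Cumulative: 50
Frame 4: STRIKE. 10 + next two rolls (6+4) = 20. Cumulative: 70
Frame 5: SPARE (6+4=10). 10 + next roll (1) = 11. Cumulative: 81
Frame 6: SPARE (1+9=10). 10 + next roll (2) = 12. Cumulative: 93
Frame 7: SPARE (2+8=10). 10 + next roll (7) = 17. Cumulative: 110
Frame 8: OPEN (7+0=7). Cumulative: 117
Frame 9: SPARE (6+4=10). 10 + next roll (5) = 15. Cumulative: 132
Frame 10: SPARE. Sum of all frame-10 rolls (5+5+0) = 10. Cumulative: 142

Answer: 142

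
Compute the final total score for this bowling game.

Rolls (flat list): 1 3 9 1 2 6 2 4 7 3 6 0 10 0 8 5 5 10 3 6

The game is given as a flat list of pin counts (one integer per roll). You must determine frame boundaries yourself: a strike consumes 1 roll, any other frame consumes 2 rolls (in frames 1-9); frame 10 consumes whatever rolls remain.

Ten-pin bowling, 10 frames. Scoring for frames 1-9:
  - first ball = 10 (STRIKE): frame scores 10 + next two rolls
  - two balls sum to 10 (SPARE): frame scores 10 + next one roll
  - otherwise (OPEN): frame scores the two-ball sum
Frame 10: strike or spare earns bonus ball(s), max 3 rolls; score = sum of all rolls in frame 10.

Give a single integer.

Answer: 117

Derivation:
Frame 1: OPEN (1+3=4). Cumulative: 4
Frame 2: SPARE (9+1=10). 10 + next roll (2) = 12. Cumulative: 16
Frame 3: OPEN (2+6=8). Cumulative: 24
Frame 4: OPEN (2+4=6). Cumulative: 30
Frame 5: SPARE (7+3=10). 10 + next roll (6) = 16. Cumulative: 46
Frame 6: OPEN (6+0=6). Cumulative: 52
Frame 7: STRIKE. 10 + next two rolls (0+8) = 18. Cumulative: 70
Frame 8: OPEN (0+8=8). Cumulative: 78
Frame 9: SPARE (5+5=10). 10 + next roll (10) = 20. Cumulative: 98
Frame 10: STRIKE. Sum of all frame-10 rolls (10+3+6) = 19. Cumulative: 117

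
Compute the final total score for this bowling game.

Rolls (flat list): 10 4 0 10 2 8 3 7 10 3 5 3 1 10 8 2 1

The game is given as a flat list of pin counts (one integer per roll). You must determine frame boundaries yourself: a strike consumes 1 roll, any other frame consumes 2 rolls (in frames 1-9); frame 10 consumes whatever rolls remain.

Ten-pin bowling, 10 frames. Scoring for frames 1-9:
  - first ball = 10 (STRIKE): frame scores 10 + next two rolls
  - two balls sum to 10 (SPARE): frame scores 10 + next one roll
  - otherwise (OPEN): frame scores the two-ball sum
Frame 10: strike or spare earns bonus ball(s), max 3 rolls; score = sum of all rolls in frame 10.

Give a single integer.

Answer: 132

Derivation:
Frame 1: STRIKE. 10 + next two rolls (4+0) = 14. Cumulative: 14
Frame 2: OPEN (4+0=4). Cumulative: 18
Frame 3: STRIKE. 10 + next two rolls (2+8) = 20. Cumulative: 38
Frame 4: SPARE (2+8=10). 10 + next roll (3) = 13. Cumulative: 51
Frame 5: SPARE (3+7=10). 10 + next roll (10) = 20. Cumulative: 71
Frame 6: STRIKE. 10 + next two rolls (3+5) = 18. Cumulative: 89
Frame 7: OPEN (3+5=8). Cumulative: 97
Frame 8: OPEN (3+1=4). Cumulative: 101
Frame 9: STRIKE. 10 + next two rolls (8+2) = 20. Cumulative: 121
Frame 10: SPARE. Sum of all frame-10 rolls (8+2+1) = 11. Cumulative: 132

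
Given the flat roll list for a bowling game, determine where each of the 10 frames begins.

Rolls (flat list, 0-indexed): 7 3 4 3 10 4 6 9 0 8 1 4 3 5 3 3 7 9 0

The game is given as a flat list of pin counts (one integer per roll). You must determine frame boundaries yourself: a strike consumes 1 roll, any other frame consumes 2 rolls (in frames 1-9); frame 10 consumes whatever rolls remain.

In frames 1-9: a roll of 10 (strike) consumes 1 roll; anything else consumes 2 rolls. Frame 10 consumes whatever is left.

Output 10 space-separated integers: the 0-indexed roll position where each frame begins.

Answer: 0 2 4 5 7 9 11 13 15 17

Derivation:
Frame 1 starts at roll index 0: rolls=7,3 (sum=10), consumes 2 rolls
Frame 2 starts at roll index 2: rolls=4,3 (sum=7), consumes 2 rolls
Frame 3 starts at roll index 4: roll=10 (strike), consumes 1 roll
Frame 4 starts at roll index 5: rolls=4,6 (sum=10), consumes 2 rolls
Frame 5 starts at roll index 7: rolls=9,0 (sum=9), consumes 2 rolls
Frame 6 starts at roll index 9: rolls=8,1 (sum=9), consumes 2 rolls
Frame 7 starts at roll index 11: rolls=4,3 (sum=7), consumes 2 rolls
Frame 8 starts at roll index 13: rolls=5,3 (sum=8), consumes 2 rolls
Frame 9 starts at roll index 15: rolls=3,7 (sum=10), consumes 2 rolls
Frame 10 starts at roll index 17: 2 remaining rolls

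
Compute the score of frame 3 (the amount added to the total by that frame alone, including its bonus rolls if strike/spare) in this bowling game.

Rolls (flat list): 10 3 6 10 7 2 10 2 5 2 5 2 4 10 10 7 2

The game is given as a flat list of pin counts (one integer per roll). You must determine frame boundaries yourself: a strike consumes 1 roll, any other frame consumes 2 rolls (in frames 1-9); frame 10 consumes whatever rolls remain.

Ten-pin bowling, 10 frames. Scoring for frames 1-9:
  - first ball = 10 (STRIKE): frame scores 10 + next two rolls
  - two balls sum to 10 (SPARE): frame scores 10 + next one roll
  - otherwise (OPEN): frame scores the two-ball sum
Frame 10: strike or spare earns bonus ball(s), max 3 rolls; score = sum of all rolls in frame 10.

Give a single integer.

Answer: 19

Derivation:
Frame 1: STRIKE. 10 + next two rolls (3+6) = 19. Cumulative: 19
Frame 2: OPEN (3+6=9). Cumulative: 28
Frame 3: STRIKE. 10 + next two rolls (7+2) = 19. Cumulative: 47
Frame 4: OPEN (7+2=9). Cumulative: 56
Frame 5: STRIKE. 10 + next two rolls (2+5) = 17. Cumulative: 73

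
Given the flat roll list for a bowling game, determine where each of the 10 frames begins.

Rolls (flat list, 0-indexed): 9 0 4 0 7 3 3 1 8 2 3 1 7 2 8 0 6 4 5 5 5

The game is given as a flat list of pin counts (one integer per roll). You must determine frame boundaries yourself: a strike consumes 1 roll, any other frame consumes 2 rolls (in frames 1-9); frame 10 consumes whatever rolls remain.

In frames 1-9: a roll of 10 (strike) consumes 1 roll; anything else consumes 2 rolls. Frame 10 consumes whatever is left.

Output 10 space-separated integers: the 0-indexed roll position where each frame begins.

Frame 1 starts at roll index 0: rolls=9,0 (sum=9), consumes 2 rolls
Frame 2 starts at roll index 2: rolls=4,0 (sum=4), consumes 2 rolls
Frame 3 starts at roll index 4: rolls=7,3 (sum=10), consumes 2 rolls
Frame 4 starts at roll index 6: rolls=3,1 (sum=4), consumes 2 rolls
Frame 5 starts at roll index 8: rolls=8,2 (sum=10), consumes 2 rolls
Frame 6 starts at roll index 10: rolls=3,1 (sum=4), consumes 2 rolls
Frame 7 starts at roll index 12: rolls=7,2 (sum=9), consumes 2 rolls
Frame 8 starts at roll index 14: rolls=8,0 (sum=8), consumes 2 rolls
Frame 9 starts at roll index 16: rolls=6,4 (sum=10), consumes 2 rolls
Frame 10 starts at roll index 18: 3 remaining rolls

Answer: 0 2 4 6 8 10 12 14 16 18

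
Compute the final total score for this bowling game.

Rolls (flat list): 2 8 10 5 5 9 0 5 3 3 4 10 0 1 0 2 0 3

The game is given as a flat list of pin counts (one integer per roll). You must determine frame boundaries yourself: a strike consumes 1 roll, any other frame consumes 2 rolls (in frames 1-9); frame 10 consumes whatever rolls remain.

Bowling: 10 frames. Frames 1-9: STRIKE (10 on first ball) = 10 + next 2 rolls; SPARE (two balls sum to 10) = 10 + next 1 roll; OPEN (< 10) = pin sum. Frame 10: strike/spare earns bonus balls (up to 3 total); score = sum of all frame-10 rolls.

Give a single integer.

Answer: 100

Derivation:
Frame 1: SPARE (2+8=10). 10 + next roll (10) = 20. Cumulative: 20
Frame 2: STRIKE. 10 + next two rolls (5+5) = 20. Cumulative: 40
Frame 3: SPARE (5+5=10). 10 + next roll (9) = 19. Cumulative: 59
Frame 4: OPEN (9+0=9). Cumulative: 68
Frame 5: OPEN (5+3=8). Cumulative: 76
Frame 6: OPEN (3+4=7). Cumulative: 83
Frame 7: STRIKE. 10 + next two rolls (0+1) = 11. Cumulative: 94
Frame 8: OPEN (0+1=1). Cumulative: 95
Frame 9: OPEN (0+2=2). Cumulative: 97
Frame 10: OPEN. Sum of all frame-10 rolls (0+3) = 3. Cumulative: 100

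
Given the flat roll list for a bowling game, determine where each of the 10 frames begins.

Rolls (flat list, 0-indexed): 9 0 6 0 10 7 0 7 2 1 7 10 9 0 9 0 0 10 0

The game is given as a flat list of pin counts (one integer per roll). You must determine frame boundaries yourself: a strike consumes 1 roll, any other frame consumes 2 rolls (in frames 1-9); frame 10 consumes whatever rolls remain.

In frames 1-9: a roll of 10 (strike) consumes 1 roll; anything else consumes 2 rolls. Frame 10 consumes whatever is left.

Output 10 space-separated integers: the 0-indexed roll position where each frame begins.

Frame 1 starts at roll index 0: rolls=9,0 (sum=9), consumes 2 rolls
Frame 2 starts at roll index 2: rolls=6,0 (sum=6), consumes 2 rolls
Frame 3 starts at roll index 4: roll=10 (strike), consumes 1 roll
Frame 4 starts at roll index 5: rolls=7,0 (sum=7), consumes 2 rolls
Frame 5 starts at roll index 7: rolls=7,2 (sum=9), consumes 2 rolls
Frame 6 starts at roll index 9: rolls=1,7 (sum=8), consumes 2 rolls
Frame 7 starts at roll index 11: roll=10 (strike), consumes 1 roll
Frame 8 starts at roll index 12: rolls=9,0 (sum=9), consumes 2 rolls
Frame 9 starts at roll index 14: rolls=9,0 (sum=9), consumes 2 rolls
Frame 10 starts at roll index 16: 3 remaining rolls

Answer: 0 2 4 5 7 9 11 12 14 16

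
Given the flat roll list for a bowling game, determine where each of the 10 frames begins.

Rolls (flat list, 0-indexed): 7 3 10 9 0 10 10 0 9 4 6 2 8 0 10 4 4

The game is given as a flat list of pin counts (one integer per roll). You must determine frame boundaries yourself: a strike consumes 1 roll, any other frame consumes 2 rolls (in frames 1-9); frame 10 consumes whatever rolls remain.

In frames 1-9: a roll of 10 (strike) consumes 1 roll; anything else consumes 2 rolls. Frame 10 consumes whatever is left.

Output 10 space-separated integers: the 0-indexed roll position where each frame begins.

Answer: 0 2 3 5 6 7 9 11 13 15

Derivation:
Frame 1 starts at roll index 0: rolls=7,3 (sum=10), consumes 2 rolls
Frame 2 starts at roll index 2: roll=10 (strike), consumes 1 roll
Frame 3 starts at roll index 3: rolls=9,0 (sum=9), consumes 2 rolls
Frame 4 starts at roll index 5: roll=10 (strike), consumes 1 roll
Frame 5 starts at roll index 6: roll=10 (strike), consumes 1 roll
Frame 6 starts at roll index 7: rolls=0,9 (sum=9), consumes 2 rolls
Frame 7 starts at roll index 9: rolls=4,6 (sum=10), consumes 2 rolls
Frame 8 starts at roll index 11: rolls=2,8 (sum=10), consumes 2 rolls
Frame 9 starts at roll index 13: rolls=0,10 (sum=10), consumes 2 rolls
Frame 10 starts at roll index 15: 2 remaining rolls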